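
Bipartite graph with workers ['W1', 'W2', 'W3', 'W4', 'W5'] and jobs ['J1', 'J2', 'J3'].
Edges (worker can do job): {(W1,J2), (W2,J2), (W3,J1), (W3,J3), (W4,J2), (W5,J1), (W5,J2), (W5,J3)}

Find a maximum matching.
Matching: {(W3,J3), (W4,J2), (W5,J1)}

Maximum matching (size 3):
  W3 → J3
  W4 → J2
  W5 → J1

Each worker is assigned to at most one job, and each job to at most one worker.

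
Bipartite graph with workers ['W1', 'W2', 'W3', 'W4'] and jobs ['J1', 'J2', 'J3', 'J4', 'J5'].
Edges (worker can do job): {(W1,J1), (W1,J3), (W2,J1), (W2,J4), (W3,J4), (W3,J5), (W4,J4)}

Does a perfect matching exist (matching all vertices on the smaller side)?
Yes, perfect matching exists (size 4)

Perfect matching: {(W1,J3), (W2,J1), (W3,J5), (W4,J4)}
All 4 vertices on the smaller side are matched.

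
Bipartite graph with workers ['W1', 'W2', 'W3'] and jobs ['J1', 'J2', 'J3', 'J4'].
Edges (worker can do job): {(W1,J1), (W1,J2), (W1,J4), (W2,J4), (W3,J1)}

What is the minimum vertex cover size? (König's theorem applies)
Minimum vertex cover size = 3

By König's theorem: in bipartite graphs,
min vertex cover = max matching = 3

Maximum matching has size 3, so minimum vertex cover also has size 3.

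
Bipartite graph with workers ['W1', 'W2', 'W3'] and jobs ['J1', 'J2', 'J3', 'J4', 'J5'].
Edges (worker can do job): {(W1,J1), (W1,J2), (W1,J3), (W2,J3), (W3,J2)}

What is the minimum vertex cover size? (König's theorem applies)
Minimum vertex cover size = 3

By König's theorem: in bipartite graphs,
min vertex cover = max matching = 3

Maximum matching has size 3, so minimum vertex cover also has size 3.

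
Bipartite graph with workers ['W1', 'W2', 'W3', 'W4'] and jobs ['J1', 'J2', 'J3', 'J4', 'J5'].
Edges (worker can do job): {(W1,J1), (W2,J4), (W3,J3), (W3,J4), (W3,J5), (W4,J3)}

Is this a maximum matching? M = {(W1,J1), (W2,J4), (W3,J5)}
No, size 3 is not maximum

Proposed matching has size 3.
Maximum matching size for this graph: 4.

This is NOT maximum - can be improved to size 4.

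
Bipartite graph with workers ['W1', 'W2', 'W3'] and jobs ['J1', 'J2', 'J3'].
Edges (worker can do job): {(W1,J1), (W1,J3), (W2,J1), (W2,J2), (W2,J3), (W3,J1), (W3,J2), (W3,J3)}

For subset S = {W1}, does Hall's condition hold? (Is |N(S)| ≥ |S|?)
Yes: |N(S)| = 2, |S| = 1

Subset S = {W1}
Neighbors N(S) = {J1, J3}

|N(S)| = 2, |S| = 1
Hall's condition: |N(S)| ≥ |S| is satisfied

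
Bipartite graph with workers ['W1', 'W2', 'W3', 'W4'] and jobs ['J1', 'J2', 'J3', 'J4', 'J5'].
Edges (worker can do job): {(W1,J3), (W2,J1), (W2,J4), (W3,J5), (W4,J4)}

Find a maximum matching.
Matching: {(W1,J3), (W2,J1), (W3,J5), (W4,J4)}

Maximum matching (size 4):
  W1 → J3
  W2 → J1
  W3 → J5
  W4 → J4

Each worker is assigned to at most one job, and each job to at most one worker.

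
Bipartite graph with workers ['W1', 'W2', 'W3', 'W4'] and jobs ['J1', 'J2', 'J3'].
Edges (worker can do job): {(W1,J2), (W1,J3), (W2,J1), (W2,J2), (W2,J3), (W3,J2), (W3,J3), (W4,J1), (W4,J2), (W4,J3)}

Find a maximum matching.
Matching: {(W2,J1), (W3,J2), (W4,J3)}

Maximum matching (size 3):
  W2 → J1
  W3 → J2
  W4 → J3

Each worker is assigned to at most one job, and each job to at most one worker.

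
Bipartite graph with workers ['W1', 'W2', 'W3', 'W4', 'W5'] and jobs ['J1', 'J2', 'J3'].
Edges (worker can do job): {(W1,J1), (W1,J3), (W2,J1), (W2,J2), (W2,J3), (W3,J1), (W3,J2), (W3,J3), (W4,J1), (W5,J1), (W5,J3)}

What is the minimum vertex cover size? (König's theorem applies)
Minimum vertex cover size = 3

By König's theorem: in bipartite graphs,
min vertex cover = max matching = 3

Maximum matching has size 3, so minimum vertex cover also has size 3.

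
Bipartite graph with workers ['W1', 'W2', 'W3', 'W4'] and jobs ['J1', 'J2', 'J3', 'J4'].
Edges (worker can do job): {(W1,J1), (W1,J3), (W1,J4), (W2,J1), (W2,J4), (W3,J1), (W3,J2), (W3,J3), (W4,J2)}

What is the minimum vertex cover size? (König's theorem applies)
Minimum vertex cover size = 4

By König's theorem: in bipartite graphs,
min vertex cover = max matching = 4

Maximum matching has size 4, so minimum vertex cover also has size 4.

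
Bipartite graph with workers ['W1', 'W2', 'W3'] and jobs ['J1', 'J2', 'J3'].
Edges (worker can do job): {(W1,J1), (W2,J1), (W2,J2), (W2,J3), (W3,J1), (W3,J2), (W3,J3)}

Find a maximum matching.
Matching: {(W1,J1), (W2,J2), (W3,J3)}

Maximum matching (size 3):
  W1 → J1
  W2 → J2
  W3 → J3

Each worker is assigned to at most one job, and each job to at most one worker.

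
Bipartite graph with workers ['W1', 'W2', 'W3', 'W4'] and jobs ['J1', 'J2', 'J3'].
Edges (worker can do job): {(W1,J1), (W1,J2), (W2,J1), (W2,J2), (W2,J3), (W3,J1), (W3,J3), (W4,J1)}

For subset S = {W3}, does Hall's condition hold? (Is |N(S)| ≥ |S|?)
Yes: |N(S)| = 2, |S| = 1

Subset S = {W3}
Neighbors N(S) = {J1, J3}

|N(S)| = 2, |S| = 1
Hall's condition: |N(S)| ≥ |S| is satisfied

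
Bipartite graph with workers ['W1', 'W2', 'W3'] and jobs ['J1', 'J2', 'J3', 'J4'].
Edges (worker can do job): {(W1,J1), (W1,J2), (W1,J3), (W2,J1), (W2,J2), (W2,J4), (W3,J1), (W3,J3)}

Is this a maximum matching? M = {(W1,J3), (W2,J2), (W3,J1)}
Yes, size 3 is maximum

Proposed matching has size 3.
Maximum matching size for this graph: 3.

This is a maximum matching.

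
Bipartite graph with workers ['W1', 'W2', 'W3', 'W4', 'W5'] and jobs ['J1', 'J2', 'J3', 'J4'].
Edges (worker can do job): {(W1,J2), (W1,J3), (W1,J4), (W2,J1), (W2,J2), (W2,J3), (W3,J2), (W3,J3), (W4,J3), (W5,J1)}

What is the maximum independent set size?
Maximum independent set = 5

By König's theorem:
- Min vertex cover = Max matching = 4
- Max independent set = Total vertices - Min vertex cover
- Max independent set = 9 - 4 = 5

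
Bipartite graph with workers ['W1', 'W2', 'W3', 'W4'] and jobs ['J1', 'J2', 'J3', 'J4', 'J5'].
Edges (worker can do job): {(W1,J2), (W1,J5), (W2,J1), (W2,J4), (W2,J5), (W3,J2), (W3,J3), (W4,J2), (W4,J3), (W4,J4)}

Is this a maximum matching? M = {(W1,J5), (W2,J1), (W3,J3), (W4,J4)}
Yes, size 4 is maximum

Proposed matching has size 4.
Maximum matching size for this graph: 4.

This is a maximum matching.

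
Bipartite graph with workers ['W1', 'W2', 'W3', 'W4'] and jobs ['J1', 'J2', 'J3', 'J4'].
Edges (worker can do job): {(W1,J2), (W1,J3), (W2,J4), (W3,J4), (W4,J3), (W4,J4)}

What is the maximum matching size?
Maximum matching size = 3

Maximum matching: {(W1,J2), (W3,J4), (W4,J3)}
Size: 3

This assigns 3 workers to 3 distinct jobs.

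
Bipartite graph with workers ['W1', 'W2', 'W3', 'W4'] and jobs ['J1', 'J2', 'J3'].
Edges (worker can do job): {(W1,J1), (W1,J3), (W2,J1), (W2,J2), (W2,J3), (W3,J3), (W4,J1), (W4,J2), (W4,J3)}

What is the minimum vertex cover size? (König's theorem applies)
Minimum vertex cover size = 3

By König's theorem: in bipartite graphs,
min vertex cover = max matching = 3

Maximum matching has size 3, so minimum vertex cover also has size 3.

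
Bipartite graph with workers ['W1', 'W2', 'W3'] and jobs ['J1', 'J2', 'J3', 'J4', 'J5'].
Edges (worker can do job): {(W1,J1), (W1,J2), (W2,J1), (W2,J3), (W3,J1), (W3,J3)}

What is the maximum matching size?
Maximum matching size = 3

Maximum matching: {(W1,J2), (W2,J1), (W3,J3)}
Size: 3

This assigns 3 workers to 3 distinct jobs.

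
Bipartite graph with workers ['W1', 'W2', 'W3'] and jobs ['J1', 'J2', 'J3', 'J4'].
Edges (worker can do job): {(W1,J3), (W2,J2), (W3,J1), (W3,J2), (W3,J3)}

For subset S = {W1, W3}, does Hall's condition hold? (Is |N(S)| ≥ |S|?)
Yes: |N(S)| = 3, |S| = 2

Subset S = {W1, W3}
Neighbors N(S) = {J1, J2, J3}

|N(S)| = 3, |S| = 2
Hall's condition: |N(S)| ≥ |S| is satisfied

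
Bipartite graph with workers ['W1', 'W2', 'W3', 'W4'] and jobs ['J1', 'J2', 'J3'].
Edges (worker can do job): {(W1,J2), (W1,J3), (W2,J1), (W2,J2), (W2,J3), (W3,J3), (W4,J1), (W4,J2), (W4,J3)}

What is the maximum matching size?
Maximum matching size = 3

Maximum matching: {(W2,J1), (W3,J3), (W4,J2)}
Size: 3

This assigns 3 workers to 3 distinct jobs.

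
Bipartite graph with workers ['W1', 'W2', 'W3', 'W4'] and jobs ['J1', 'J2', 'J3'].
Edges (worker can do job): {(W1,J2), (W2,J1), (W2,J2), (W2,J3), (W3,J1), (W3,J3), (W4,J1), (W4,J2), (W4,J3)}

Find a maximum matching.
Matching: {(W1,J2), (W3,J1), (W4,J3)}

Maximum matching (size 3):
  W1 → J2
  W3 → J1
  W4 → J3

Each worker is assigned to at most one job, and each job to at most one worker.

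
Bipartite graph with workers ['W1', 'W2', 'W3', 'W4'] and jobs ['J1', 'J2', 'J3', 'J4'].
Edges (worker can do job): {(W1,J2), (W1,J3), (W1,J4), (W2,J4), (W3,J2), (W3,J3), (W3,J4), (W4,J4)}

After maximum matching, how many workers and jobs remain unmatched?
Unmatched: 1 workers, 1 jobs

Maximum matching size: 3
Workers: 4 total, 3 matched, 1 unmatched
Jobs: 4 total, 3 matched, 1 unmatched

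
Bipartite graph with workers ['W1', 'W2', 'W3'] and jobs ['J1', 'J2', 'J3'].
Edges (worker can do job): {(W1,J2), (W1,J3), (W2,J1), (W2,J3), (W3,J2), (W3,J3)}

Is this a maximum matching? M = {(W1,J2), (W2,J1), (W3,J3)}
Yes, size 3 is maximum

Proposed matching has size 3.
Maximum matching size for this graph: 3.

This is a maximum matching.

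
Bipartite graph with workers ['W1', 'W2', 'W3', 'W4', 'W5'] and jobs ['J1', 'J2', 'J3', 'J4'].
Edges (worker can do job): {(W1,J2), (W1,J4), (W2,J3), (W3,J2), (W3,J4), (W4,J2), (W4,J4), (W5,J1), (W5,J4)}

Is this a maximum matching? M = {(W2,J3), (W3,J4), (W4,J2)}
No, size 3 is not maximum

Proposed matching has size 3.
Maximum matching size for this graph: 4.

This is NOT maximum - can be improved to size 4.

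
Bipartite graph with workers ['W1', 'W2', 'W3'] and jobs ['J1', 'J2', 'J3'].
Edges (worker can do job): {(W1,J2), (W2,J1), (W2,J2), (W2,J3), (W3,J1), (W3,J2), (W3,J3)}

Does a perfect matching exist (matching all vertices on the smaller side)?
Yes, perfect matching exists (size 3)

Perfect matching: {(W1,J2), (W2,J1), (W3,J3)}
All 3 vertices on the smaller side are matched.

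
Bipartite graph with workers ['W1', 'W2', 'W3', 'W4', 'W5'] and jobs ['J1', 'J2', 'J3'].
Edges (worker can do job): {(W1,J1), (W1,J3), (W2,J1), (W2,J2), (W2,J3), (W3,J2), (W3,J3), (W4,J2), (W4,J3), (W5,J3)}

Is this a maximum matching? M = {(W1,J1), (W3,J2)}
No, size 2 is not maximum

Proposed matching has size 2.
Maximum matching size for this graph: 3.

This is NOT maximum - can be improved to size 3.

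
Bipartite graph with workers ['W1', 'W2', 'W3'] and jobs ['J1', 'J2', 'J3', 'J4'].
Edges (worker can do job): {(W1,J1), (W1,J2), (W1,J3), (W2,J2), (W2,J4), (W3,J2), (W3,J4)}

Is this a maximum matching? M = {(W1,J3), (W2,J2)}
No, size 2 is not maximum

Proposed matching has size 2.
Maximum matching size for this graph: 3.

This is NOT maximum - can be improved to size 3.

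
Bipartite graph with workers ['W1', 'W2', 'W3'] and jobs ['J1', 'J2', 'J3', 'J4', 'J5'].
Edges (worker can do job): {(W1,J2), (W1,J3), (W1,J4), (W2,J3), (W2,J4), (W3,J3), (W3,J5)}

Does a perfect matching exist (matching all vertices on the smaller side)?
Yes, perfect matching exists (size 3)

Perfect matching: {(W1,J4), (W2,J3), (W3,J5)}
All 3 vertices on the smaller side are matched.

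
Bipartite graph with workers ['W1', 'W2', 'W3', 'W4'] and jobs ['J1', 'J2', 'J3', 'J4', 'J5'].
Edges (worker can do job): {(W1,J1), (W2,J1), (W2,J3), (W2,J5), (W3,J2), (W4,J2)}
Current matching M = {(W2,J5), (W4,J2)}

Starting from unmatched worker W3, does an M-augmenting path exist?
No augmenting path from W3

Alternating search from W3 reaches jobs: {J2}.
Every reachable job is already matched in M, and following those matched edges back to workers exposes no further unvisited jobs.
No M-augmenting path from W3 exists.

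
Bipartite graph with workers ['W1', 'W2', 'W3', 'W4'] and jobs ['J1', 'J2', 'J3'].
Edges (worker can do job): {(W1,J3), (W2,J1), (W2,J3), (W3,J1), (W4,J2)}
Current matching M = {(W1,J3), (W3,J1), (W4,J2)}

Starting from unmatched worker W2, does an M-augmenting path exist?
No augmenting path from W2

Alternating search from W2 reaches jobs: {J1, J3}.
Every reachable job is already matched in M, and following those matched edges back to workers exposes no further unvisited jobs.
No M-augmenting path from W2 exists.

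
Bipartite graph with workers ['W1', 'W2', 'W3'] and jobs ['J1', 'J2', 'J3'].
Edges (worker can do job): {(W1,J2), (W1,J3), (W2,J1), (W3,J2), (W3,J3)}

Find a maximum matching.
Matching: {(W1,J3), (W2,J1), (W3,J2)}

Maximum matching (size 3):
  W1 → J3
  W2 → J1
  W3 → J2

Each worker is assigned to at most one job, and each job to at most one worker.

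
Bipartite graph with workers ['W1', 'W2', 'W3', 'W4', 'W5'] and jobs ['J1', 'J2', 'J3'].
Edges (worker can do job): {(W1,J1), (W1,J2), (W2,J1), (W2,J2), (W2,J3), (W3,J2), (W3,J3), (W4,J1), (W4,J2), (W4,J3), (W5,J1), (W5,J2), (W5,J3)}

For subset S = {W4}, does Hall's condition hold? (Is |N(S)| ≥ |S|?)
Yes: |N(S)| = 3, |S| = 1

Subset S = {W4}
Neighbors N(S) = {J1, J2, J3}

|N(S)| = 3, |S| = 1
Hall's condition: |N(S)| ≥ |S| is satisfied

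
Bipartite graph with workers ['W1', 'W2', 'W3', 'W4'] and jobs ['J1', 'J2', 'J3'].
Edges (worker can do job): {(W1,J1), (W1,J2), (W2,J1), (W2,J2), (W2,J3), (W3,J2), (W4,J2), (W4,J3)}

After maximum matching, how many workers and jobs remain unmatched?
Unmatched: 1 workers, 0 jobs

Maximum matching size: 3
Workers: 4 total, 3 matched, 1 unmatched
Jobs: 3 total, 3 matched, 0 unmatched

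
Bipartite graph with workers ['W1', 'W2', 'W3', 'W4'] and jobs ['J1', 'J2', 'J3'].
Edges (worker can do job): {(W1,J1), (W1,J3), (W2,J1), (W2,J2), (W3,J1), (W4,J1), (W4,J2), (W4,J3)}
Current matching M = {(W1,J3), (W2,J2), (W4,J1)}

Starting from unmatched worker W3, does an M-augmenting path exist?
No augmenting path from W3

Alternating search from W3 reaches jobs: {J1, J2, J3}.
Every reachable job is already matched in M, and following those matched edges back to workers exposes no further unvisited jobs.
No M-augmenting path from W3 exists.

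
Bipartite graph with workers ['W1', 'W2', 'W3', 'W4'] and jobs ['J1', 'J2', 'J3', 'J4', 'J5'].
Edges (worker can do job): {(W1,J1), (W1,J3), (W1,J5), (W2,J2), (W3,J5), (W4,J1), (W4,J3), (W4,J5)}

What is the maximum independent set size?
Maximum independent set = 5

By König's theorem:
- Min vertex cover = Max matching = 4
- Max independent set = Total vertices - Min vertex cover
- Max independent set = 9 - 4 = 5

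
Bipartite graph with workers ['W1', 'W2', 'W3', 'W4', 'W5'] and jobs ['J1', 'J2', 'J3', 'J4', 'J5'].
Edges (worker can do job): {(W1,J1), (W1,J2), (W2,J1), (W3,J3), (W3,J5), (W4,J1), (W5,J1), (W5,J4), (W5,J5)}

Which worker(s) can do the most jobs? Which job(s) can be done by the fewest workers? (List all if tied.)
Most versatile: W5 (3 jobs); Least covered: J2, J3, J4 (1 workers)

Worker degrees (jobs they can do): W1:2, W2:1, W3:2, W4:1, W5:3
Job degrees (workers who can do it): J1:4, J2:1, J3:1, J4:1, J5:2

Maximum worker degree is 3, achieved by: W5
Minimum job degree is 1, achieved by: J2, J3, J4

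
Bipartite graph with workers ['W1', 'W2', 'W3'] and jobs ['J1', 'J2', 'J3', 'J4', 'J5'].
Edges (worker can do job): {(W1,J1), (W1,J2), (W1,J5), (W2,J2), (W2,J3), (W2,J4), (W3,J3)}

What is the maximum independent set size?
Maximum independent set = 5

By König's theorem:
- Min vertex cover = Max matching = 3
- Max independent set = Total vertices - Min vertex cover
- Max independent set = 8 - 3 = 5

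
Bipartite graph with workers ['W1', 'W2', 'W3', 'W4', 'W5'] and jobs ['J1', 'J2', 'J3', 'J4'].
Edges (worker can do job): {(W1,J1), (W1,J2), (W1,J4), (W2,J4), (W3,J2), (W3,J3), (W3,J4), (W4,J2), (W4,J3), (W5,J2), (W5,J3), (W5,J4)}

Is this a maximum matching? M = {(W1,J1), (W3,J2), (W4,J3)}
No, size 3 is not maximum

Proposed matching has size 3.
Maximum matching size for this graph: 4.

This is NOT maximum - can be improved to size 4.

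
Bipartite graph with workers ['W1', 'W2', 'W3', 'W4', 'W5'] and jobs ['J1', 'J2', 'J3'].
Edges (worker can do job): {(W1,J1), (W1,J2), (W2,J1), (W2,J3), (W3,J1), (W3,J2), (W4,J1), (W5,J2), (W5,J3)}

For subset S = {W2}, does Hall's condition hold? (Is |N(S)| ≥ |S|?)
Yes: |N(S)| = 2, |S| = 1

Subset S = {W2}
Neighbors N(S) = {J1, J3}

|N(S)| = 2, |S| = 1
Hall's condition: |N(S)| ≥ |S| is satisfied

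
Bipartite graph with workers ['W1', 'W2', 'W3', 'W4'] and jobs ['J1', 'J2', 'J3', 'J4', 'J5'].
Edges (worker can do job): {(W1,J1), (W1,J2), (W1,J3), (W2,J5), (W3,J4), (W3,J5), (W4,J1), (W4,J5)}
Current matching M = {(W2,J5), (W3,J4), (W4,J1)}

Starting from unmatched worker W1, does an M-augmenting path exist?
Yes: W1 → J2

An M-augmenting path alternates non-matching / matching edges, starting and ending at unmatched vertices.
Path: W1 → J2
(J2 is unmatched in M, so the path is augmenting.)
Flipping edges along this path would increase |M| from 3 to 4.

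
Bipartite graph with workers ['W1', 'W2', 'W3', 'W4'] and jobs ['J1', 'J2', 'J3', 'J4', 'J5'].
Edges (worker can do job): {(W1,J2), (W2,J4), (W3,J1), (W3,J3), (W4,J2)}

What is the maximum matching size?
Maximum matching size = 3

Maximum matching: {(W2,J4), (W3,J3), (W4,J2)}
Size: 3

This assigns 3 workers to 3 distinct jobs.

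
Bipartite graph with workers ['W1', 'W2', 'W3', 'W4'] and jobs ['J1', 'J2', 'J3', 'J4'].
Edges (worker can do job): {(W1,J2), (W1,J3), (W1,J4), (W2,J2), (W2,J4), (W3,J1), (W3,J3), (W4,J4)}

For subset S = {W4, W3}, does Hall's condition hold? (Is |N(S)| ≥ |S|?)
Yes: |N(S)| = 3, |S| = 2

Subset S = {W4, W3}
Neighbors N(S) = {J1, J3, J4}

|N(S)| = 3, |S| = 2
Hall's condition: |N(S)| ≥ |S| is satisfied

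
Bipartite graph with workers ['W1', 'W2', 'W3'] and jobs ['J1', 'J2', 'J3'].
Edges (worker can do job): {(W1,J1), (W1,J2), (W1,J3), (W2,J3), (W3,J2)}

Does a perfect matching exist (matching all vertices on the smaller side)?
Yes, perfect matching exists (size 3)

Perfect matching: {(W1,J1), (W2,J3), (W3,J2)}
All 3 vertices on the smaller side are matched.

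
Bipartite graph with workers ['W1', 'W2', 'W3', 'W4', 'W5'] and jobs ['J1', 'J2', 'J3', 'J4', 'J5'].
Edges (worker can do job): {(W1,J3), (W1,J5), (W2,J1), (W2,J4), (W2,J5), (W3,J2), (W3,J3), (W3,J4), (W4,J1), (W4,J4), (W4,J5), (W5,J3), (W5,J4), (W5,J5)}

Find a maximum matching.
Matching: {(W1,J3), (W2,J4), (W3,J2), (W4,J1), (W5,J5)}

Maximum matching (size 5):
  W1 → J3
  W2 → J4
  W3 → J2
  W4 → J1
  W5 → J5

Each worker is assigned to at most one job, and each job to at most one worker.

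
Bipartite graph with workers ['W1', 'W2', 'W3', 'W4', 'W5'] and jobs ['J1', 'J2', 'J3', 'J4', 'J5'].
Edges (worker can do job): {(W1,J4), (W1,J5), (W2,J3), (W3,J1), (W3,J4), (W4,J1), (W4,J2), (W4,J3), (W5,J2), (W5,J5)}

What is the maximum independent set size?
Maximum independent set = 5

By König's theorem:
- Min vertex cover = Max matching = 5
- Max independent set = Total vertices - Min vertex cover
- Max independent set = 10 - 5 = 5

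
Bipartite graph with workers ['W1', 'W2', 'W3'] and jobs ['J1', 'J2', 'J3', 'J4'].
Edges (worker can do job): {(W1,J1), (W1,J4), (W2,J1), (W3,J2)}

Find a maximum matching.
Matching: {(W1,J4), (W2,J1), (W3,J2)}

Maximum matching (size 3):
  W1 → J4
  W2 → J1
  W3 → J2

Each worker is assigned to at most one job, and each job to at most one worker.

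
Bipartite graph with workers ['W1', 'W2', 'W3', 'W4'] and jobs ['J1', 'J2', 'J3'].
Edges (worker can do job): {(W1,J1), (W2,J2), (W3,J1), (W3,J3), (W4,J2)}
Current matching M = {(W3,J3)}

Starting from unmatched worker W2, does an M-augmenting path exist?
Yes: W2 → J2

An M-augmenting path alternates non-matching / matching edges, starting and ending at unmatched vertices.
Path: W2 → J2
(J2 is unmatched in M, so the path is augmenting.)
Flipping edges along this path would increase |M| from 1 to 2.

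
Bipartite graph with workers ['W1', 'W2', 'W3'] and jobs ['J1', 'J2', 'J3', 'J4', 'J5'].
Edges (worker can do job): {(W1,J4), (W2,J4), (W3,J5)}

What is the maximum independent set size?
Maximum independent set = 6

By König's theorem:
- Min vertex cover = Max matching = 2
- Max independent set = Total vertices - Min vertex cover
- Max independent set = 8 - 2 = 6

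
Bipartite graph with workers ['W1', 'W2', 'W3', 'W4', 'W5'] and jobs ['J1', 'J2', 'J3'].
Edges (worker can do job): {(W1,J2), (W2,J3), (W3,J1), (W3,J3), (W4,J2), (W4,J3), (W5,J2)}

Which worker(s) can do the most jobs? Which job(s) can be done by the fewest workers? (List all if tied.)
Most versatile: W3, W4 (2 jobs); Least covered: J1 (1 workers)

Worker degrees (jobs they can do): W1:1, W2:1, W3:2, W4:2, W5:1
Job degrees (workers who can do it): J1:1, J2:3, J3:3

Maximum worker degree is 2, achieved by: W3, W4
Minimum job degree is 1, achieved by: J1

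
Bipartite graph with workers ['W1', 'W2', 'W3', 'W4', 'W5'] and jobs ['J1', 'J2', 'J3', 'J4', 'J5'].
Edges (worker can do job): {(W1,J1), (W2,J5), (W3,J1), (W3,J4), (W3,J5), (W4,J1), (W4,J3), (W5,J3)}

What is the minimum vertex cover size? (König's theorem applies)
Minimum vertex cover size = 4

By König's theorem: in bipartite graphs,
min vertex cover = max matching = 4

Maximum matching has size 4, so minimum vertex cover also has size 4.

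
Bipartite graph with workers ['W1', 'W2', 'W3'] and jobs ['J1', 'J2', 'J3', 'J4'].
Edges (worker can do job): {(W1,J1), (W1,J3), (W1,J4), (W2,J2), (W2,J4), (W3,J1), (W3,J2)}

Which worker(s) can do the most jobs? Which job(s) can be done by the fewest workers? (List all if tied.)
Most versatile: W1 (3 jobs); Least covered: J3 (1 workers)

Worker degrees (jobs they can do): W1:3, W2:2, W3:2
Job degrees (workers who can do it): J1:2, J2:2, J3:1, J4:2

Maximum worker degree is 3, achieved by: W1
Minimum job degree is 1, achieved by: J3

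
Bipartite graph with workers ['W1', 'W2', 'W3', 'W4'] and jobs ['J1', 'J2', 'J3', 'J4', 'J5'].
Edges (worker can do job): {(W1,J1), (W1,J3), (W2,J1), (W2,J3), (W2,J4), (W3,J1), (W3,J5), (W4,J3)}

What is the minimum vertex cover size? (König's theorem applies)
Minimum vertex cover size = 4

By König's theorem: in bipartite graphs,
min vertex cover = max matching = 4

Maximum matching has size 4, so minimum vertex cover also has size 4.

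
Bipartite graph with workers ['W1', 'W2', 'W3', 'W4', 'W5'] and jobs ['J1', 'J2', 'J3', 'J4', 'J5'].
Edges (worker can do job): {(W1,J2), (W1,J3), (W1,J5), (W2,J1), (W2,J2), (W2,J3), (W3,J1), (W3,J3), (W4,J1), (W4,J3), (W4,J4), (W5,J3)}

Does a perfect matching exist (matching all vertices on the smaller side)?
Yes, perfect matching exists (size 5)

Perfect matching: {(W1,J5), (W2,J2), (W3,J1), (W4,J4), (W5,J3)}
All 5 vertices on the smaller side are matched.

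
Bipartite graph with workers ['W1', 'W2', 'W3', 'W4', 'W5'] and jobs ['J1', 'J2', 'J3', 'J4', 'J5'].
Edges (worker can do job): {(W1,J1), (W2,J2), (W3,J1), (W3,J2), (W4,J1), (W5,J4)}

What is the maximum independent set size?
Maximum independent set = 7

By König's theorem:
- Min vertex cover = Max matching = 3
- Max independent set = Total vertices - Min vertex cover
- Max independent set = 10 - 3 = 7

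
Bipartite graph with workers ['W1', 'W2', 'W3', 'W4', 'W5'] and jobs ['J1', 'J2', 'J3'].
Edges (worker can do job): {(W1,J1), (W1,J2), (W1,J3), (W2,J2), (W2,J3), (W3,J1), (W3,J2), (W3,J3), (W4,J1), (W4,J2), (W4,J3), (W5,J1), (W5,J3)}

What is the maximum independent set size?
Maximum independent set = 5

By König's theorem:
- Min vertex cover = Max matching = 3
- Max independent set = Total vertices - Min vertex cover
- Max independent set = 8 - 3 = 5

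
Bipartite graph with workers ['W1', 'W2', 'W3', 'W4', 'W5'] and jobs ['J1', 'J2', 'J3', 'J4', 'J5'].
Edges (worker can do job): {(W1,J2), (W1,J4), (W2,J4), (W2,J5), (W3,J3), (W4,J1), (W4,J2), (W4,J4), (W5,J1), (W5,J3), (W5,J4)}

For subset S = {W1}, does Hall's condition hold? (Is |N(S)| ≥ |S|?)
Yes: |N(S)| = 2, |S| = 1

Subset S = {W1}
Neighbors N(S) = {J2, J4}

|N(S)| = 2, |S| = 1
Hall's condition: |N(S)| ≥ |S| is satisfied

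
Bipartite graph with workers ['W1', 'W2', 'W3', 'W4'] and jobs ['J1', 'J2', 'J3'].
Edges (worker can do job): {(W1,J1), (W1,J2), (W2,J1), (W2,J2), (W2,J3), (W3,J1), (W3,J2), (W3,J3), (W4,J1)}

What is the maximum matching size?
Maximum matching size = 3

Maximum matching: {(W2,J3), (W3,J2), (W4,J1)}
Size: 3

This assigns 3 workers to 3 distinct jobs.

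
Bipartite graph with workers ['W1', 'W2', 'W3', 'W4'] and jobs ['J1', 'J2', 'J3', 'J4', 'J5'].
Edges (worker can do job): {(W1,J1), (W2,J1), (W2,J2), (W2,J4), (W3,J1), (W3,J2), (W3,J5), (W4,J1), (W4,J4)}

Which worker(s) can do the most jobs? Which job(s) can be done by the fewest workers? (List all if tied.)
Most versatile: W2, W3 (3 jobs); Least covered: J3 (0 workers)

Worker degrees (jobs they can do): W1:1, W2:3, W3:3, W4:2
Job degrees (workers who can do it): J1:4, J2:2, J3:0, J4:2, J5:1

Maximum worker degree is 3, achieved by: W2, W3
Minimum job degree is 0, achieved by: J3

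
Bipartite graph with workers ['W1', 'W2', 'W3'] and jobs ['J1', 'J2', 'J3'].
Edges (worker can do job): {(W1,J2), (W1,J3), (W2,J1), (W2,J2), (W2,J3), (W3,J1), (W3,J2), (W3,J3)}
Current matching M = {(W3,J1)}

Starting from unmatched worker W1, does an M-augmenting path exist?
Yes: W1 → J2

An M-augmenting path alternates non-matching / matching edges, starting and ending at unmatched vertices.
Path: W1 → J2
(J2 is unmatched in M, so the path is augmenting.)
Flipping edges along this path would increase |M| from 1 to 2.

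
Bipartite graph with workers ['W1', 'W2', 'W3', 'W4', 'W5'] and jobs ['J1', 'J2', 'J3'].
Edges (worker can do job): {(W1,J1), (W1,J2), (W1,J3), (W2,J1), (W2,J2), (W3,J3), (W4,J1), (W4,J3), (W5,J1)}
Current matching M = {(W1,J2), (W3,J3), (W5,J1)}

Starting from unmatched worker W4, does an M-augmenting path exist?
No augmenting path from W4

Alternating search from W4 reaches jobs: {J1, J3}.
Every reachable job is already matched in M, and following those matched edges back to workers exposes no further unvisited jobs.
No M-augmenting path from W4 exists.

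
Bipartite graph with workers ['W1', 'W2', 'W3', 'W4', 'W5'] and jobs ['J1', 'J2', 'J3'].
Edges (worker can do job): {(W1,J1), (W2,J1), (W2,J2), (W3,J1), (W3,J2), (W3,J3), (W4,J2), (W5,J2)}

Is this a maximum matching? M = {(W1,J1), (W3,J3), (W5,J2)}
Yes, size 3 is maximum

Proposed matching has size 3.
Maximum matching size for this graph: 3.

This is a maximum matching.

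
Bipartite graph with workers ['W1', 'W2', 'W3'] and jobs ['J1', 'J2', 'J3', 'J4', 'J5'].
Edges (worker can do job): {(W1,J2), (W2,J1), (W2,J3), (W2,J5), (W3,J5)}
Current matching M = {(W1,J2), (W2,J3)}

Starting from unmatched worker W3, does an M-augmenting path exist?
Yes: W3 → J5

An M-augmenting path alternates non-matching / matching edges, starting and ending at unmatched vertices.
Path: W3 → J5
(J5 is unmatched in M, so the path is augmenting.)
Flipping edges along this path would increase |M| from 2 to 3.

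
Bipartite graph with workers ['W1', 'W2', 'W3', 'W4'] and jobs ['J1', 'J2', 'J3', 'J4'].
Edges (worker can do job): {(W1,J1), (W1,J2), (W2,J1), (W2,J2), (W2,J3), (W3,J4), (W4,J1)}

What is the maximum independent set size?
Maximum independent set = 4

By König's theorem:
- Min vertex cover = Max matching = 4
- Max independent set = Total vertices - Min vertex cover
- Max independent set = 8 - 4 = 4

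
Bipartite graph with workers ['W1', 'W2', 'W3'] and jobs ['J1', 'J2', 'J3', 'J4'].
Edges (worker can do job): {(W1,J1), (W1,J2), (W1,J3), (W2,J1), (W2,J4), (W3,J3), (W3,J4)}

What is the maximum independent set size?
Maximum independent set = 4

By König's theorem:
- Min vertex cover = Max matching = 3
- Max independent set = Total vertices - Min vertex cover
- Max independent set = 7 - 3 = 4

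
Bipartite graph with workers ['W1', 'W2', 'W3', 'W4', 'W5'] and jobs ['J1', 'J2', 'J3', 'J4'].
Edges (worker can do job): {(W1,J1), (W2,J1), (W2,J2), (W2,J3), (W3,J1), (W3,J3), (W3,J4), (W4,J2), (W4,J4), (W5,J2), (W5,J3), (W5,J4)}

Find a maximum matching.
Matching: {(W1,J1), (W3,J3), (W4,J2), (W5,J4)}

Maximum matching (size 4):
  W1 → J1
  W3 → J3
  W4 → J2
  W5 → J4

Each worker is assigned to at most one job, and each job to at most one worker.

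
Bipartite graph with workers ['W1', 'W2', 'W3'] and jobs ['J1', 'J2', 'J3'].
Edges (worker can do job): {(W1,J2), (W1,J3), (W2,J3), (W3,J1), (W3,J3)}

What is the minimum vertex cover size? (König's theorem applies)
Minimum vertex cover size = 3

By König's theorem: in bipartite graphs,
min vertex cover = max matching = 3

Maximum matching has size 3, so minimum vertex cover also has size 3.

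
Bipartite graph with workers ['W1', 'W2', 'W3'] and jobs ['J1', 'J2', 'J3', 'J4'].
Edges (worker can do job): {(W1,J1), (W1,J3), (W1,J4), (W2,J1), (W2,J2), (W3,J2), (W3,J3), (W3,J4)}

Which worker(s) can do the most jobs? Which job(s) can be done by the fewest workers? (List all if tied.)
Most versatile: W1, W3 (3 jobs); Least covered: J1, J2, J3, J4 (2 workers)

Worker degrees (jobs they can do): W1:3, W2:2, W3:3
Job degrees (workers who can do it): J1:2, J2:2, J3:2, J4:2

Maximum worker degree is 3, achieved by: W1, W3
Minimum job degree is 2, achieved by: J1, J2, J3, J4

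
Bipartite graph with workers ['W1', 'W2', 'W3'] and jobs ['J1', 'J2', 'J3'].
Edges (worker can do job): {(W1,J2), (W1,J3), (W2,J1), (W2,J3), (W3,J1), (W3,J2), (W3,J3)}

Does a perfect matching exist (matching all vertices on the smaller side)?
Yes, perfect matching exists (size 3)

Perfect matching: {(W1,J3), (W2,J1), (W3,J2)}
All 3 vertices on the smaller side are matched.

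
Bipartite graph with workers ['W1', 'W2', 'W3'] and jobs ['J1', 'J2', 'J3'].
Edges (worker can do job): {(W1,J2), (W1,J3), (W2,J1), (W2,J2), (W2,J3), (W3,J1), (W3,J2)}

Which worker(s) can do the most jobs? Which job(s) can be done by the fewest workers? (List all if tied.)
Most versatile: W2 (3 jobs); Least covered: J1, J3 (2 workers)

Worker degrees (jobs they can do): W1:2, W2:3, W3:2
Job degrees (workers who can do it): J1:2, J2:3, J3:2

Maximum worker degree is 3, achieved by: W2
Minimum job degree is 2, achieved by: J1, J3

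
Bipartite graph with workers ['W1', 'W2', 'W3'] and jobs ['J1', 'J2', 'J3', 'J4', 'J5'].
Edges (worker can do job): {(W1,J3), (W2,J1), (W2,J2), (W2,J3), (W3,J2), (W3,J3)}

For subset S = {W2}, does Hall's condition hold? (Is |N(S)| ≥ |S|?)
Yes: |N(S)| = 3, |S| = 1

Subset S = {W2}
Neighbors N(S) = {J1, J2, J3}

|N(S)| = 3, |S| = 1
Hall's condition: |N(S)| ≥ |S| is satisfied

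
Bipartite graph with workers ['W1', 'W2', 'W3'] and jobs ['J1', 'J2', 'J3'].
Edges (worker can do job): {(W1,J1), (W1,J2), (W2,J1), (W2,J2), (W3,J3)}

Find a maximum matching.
Matching: {(W1,J2), (W2,J1), (W3,J3)}

Maximum matching (size 3):
  W1 → J2
  W2 → J1
  W3 → J3

Each worker is assigned to at most one job, and each job to at most one worker.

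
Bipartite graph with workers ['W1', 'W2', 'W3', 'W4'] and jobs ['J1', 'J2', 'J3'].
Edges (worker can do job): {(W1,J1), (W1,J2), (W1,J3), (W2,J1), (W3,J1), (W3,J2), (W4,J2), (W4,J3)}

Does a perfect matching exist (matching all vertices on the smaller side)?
Yes, perfect matching exists (size 3)

Perfect matching: {(W1,J3), (W3,J1), (W4,J2)}
All 3 vertices on the smaller side are matched.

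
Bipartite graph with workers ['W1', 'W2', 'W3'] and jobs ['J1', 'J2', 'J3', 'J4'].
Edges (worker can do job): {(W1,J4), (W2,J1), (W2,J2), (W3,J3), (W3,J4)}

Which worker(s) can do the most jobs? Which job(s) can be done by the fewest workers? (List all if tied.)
Most versatile: W2, W3 (2 jobs); Least covered: J1, J2, J3 (1 workers)

Worker degrees (jobs they can do): W1:1, W2:2, W3:2
Job degrees (workers who can do it): J1:1, J2:1, J3:1, J4:2

Maximum worker degree is 2, achieved by: W2, W3
Minimum job degree is 1, achieved by: J1, J2, J3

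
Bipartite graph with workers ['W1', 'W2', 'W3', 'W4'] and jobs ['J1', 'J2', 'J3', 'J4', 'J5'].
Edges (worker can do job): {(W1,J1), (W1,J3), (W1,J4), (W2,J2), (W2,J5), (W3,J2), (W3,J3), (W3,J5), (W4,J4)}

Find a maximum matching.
Matching: {(W1,J3), (W2,J2), (W3,J5), (W4,J4)}

Maximum matching (size 4):
  W1 → J3
  W2 → J2
  W3 → J5
  W4 → J4

Each worker is assigned to at most one job, and each job to at most one worker.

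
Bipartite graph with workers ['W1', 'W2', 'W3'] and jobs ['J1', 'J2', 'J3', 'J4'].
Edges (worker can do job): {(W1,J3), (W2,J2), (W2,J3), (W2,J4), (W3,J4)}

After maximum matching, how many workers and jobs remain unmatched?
Unmatched: 0 workers, 1 jobs

Maximum matching size: 3
Workers: 3 total, 3 matched, 0 unmatched
Jobs: 4 total, 3 matched, 1 unmatched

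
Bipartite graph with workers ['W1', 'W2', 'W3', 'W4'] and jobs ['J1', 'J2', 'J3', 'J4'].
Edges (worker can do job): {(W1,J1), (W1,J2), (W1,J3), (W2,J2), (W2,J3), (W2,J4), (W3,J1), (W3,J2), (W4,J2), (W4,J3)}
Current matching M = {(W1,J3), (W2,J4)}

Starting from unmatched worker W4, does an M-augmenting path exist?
Yes: W4 → J2

An M-augmenting path alternates non-matching / matching edges, starting and ending at unmatched vertices.
Path: W4 → J2
(J2 is unmatched in M, so the path is augmenting.)
Flipping edges along this path would increase |M| from 2 to 3.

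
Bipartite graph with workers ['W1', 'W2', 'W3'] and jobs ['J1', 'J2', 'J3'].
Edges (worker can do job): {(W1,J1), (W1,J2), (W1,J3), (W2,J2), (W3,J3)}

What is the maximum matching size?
Maximum matching size = 3

Maximum matching: {(W1,J1), (W2,J2), (W3,J3)}
Size: 3

This assigns 3 workers to 3 distinct jobs.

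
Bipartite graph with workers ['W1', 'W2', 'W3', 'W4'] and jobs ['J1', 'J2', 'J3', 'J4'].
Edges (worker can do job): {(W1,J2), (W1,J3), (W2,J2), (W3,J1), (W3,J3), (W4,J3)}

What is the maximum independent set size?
Maximum independent set = 5

By König's theorem:
- Min vertex cover = Max matching = 3
- Max independent set = Total vertices - Min vertex cover
- Max independent set = 8 - 3 = 5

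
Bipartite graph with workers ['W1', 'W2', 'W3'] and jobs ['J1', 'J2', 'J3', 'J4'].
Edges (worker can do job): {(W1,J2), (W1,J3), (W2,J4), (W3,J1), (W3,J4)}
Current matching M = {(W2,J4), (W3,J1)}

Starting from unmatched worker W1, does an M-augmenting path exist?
Yes: W1 → J3

An M-augmenting path alternates non-matching / matching edges, starting and ending at unmatched vertices.
Path: W1 → J3
(J3 is unmatched in M, so the path is augmenting.)
Flipping edges along this path would increase |M| from 2 to 3.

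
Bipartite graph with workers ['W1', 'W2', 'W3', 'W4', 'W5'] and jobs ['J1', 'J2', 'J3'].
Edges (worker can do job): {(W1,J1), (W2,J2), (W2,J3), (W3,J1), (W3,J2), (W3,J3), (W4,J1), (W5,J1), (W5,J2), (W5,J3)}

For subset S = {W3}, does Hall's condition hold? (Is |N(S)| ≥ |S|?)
Yes: |N(S)| = 3, |S| = 1

Subset S = {W3}
Neighbors N(S) = {J1, J2, J3}

|N(S)| = 3, |S| = 1
Hall's condition: |N(S)| ≥ |S| is satisfied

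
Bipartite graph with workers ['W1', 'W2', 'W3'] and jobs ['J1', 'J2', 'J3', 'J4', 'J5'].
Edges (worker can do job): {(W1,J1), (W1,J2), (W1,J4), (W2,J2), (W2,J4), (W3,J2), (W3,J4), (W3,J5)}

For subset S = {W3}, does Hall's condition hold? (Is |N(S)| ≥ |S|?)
Yes: |N(S)| = 3, |S| = 1

Subset S = {W3}
Neighbors N(S) = {J2, J4, J5}

|N(S)| = 3, |S| = 1
Hall's condition: |N(S)| ≥ |S| is satisfied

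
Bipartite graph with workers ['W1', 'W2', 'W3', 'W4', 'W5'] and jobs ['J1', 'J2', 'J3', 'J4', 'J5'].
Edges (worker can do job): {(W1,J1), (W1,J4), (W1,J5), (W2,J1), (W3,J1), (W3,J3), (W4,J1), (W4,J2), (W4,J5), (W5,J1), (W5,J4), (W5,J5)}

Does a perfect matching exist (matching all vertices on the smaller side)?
Yes, perfect matching exists (size 5)

Perfect matching: {(W1,J5), (W2,J1), (W3,J3), (W4,J2), (W5,J4)}
All 5 vertices on the smaller side are matched.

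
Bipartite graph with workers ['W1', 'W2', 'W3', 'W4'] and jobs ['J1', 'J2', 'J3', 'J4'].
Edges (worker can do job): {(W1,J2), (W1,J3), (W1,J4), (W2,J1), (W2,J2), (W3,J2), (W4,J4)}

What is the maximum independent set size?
Maximum independent set = 4

By König's theorem:
- Min vertex cover = Max matching = 4
- Max independent set = Total vertices - Min vertex cover
- Max independent set = 8 - 4 = 4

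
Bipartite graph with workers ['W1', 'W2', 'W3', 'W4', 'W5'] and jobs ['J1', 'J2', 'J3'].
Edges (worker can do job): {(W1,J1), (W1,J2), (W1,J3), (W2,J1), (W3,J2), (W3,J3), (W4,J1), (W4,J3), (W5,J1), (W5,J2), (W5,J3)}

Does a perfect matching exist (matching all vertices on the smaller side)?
Yes, perfect matching exists (size 3)

Perfect matching: {(W3,J2), (W4,J1), (W5,J3)}
All 3 vertices on the smaller side are matched.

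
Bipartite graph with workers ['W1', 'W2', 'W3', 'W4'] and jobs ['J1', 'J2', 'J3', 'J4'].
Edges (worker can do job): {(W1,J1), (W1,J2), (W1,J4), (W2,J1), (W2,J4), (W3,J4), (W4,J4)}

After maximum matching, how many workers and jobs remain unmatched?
Unmatched: 1 workers, 1 jobs

Maximum matching size: 3
Workers: 4 total, 3 matched, 1 unmatched
Jobs: 4 total, 3 matched, 1 unmatched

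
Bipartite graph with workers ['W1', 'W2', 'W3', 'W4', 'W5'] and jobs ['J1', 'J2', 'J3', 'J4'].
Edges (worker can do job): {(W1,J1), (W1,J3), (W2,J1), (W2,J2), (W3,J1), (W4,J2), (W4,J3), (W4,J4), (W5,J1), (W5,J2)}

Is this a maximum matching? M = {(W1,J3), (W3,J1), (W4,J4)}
No, size 3 is not maximum

Proposed matching has size 3.
Maximum matching size for this graph: 4.

This is NOT maximum - can be improved to size 4.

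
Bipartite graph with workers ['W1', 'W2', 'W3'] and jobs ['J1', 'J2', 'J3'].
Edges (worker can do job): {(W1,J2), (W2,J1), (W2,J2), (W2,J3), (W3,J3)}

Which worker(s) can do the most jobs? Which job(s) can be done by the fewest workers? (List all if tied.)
Most versatile: W2 (3 jobs); Least covered: J1 (1 workers)

Worker degrees (jobs they can do): W1:1, W2:3, W3:1
Job degrees (workers who can do it): J1:1, J2:2, J3:2

Maximum worker degree is 3, achieved by: W2
Minimum job degree is 1, achieved by: J1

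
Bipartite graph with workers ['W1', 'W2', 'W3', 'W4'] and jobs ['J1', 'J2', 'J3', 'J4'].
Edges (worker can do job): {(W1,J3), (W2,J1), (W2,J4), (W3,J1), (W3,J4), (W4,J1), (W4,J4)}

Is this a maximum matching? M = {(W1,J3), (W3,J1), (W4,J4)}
Yes, size 3 is maximum

Proposed matching has size 3.
Maximum matching size for this graph: 3.

This is a maximum matching.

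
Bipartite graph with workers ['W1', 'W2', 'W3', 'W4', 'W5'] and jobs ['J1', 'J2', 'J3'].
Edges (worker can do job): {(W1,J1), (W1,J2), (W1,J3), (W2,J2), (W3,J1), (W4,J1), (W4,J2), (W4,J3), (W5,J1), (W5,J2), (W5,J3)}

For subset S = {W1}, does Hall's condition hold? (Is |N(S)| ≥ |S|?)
Yes: |N(S)| = 3, |S| = 1

Subset S = {W1}
Neighbors N(S) = {J1, J2, J3}

|N(S)| = 3, |S| = 1
Hall's condition: |N(S)| ≥ |S| is satisfied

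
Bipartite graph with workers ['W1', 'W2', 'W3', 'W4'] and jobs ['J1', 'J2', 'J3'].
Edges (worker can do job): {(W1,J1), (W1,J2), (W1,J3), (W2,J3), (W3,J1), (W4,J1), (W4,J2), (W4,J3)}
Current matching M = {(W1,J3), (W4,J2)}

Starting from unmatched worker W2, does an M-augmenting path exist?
Yes: W2 → J3 → W1 → J1

An M-augmenting path alternates non-matching / matching edges, starting and ending at unmatched vertices.
Path: W2 → J3 → W1 → J1
(J1 is unmatched in M, so the path is augmenting.)
Flipping edges along this path would increase |M| from 2 to 3.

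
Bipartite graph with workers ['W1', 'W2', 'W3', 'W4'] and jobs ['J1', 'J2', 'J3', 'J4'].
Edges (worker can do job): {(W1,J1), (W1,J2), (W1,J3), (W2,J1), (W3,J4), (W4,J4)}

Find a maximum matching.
Matching: {(W1,J2), (W2,J1), (W4,J4)}

Maximum matching (size 3):
  W1 → J2
  W2 → J1
  W4 → J4

Each worker is assigned to at most one job, and each job to at most one worker.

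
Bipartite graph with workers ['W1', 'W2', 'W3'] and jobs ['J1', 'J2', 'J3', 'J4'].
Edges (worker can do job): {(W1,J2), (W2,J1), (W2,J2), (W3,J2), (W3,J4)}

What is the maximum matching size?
Maximum matching size = 3

Maximum matching: {(W1,J2), (W2,J1), (W3,J4)}
Size: 3

This assigns 3 workers to 3 distinct jobs.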